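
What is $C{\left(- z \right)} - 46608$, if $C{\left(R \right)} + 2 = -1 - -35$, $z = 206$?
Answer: $-46576$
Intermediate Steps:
$C{\left(R \right)} = 32$ ($C{\left(R \right)} = -2 - -34 = -2 + \left(-1 + 35\right) = -2 + 34 = 32$)
$C{\left(- z \right)} - 46608 = 32 - 46608 = -46576$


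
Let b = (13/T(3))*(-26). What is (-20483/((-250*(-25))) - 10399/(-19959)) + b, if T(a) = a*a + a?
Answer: -642907012/20790625 ≈ -30.923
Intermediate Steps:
T(a) = a + a² (T(a) = a² + a = a + a²)
b = -169/6 (b = (13/((3*(1 + 3))))*(-26) = (13/((3*4)))*(-26) = (13/12)*(-26) = -169/6 ≈ -28.167)
(-20483/((-250*(-25))) - 10399/(-19959)) + b = (-20483/((-250*(-25))) - 10399/(-19959)) - 169/6 = (-20483/6250 - 10399*(-1/19959)) - 169/6 = (-20483*1/6250 + 10399/19959) - 169/6 = (-20483/6250 + 10399/19959) - 169/6 = -343826447/124743750 - 169/6 = -642907012/20790625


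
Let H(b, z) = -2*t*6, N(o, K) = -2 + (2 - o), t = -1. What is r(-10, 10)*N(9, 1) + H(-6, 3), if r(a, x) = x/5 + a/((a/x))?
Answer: -96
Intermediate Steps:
N(o, K) = -o
H(b, z) = 12 (H(b, z) = -2*(-1)*6 = 2*6 = 12)
r(a, x) = 6*x/5 (r(a, x) = x*(⅕) + a*(x/a) = x/5 + x = 6*x/5)
r(-10, 10)*N(9, 1) + H(-6, 3) = ((6/5)*10)*(-1*9) + 12 = 12*(-9) + 12 = -108 + 12 = -96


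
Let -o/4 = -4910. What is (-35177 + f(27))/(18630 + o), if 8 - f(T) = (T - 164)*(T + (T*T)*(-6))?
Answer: -315354/19135 ≈ -16.480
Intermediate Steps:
o = 19640 (o = -4*(-4910) = 19640)
f(T) = 8 - (-164 + T)*(T - 6*T²) (f(T) = 8 - (T - 164)*(T + (T*T)*(-6)) = 8 - (-164 + T)*(T + T²*(-6)) = 8 - (-164 + T)*(T - 6*T²))
(-35177 + f(27))/(18630 + o) = (-35177 + (8 - 985*27² + 6*27³ + 164*27))/(18630 + 19640) = (-35177 + (8 - 985*729 + 6*19683 + 4428))/38270 = (-35177 + (8 - 718065 + 118098 + 4428))*(1/38270) = (-35177 - 595531)*(1/38270) = -630708*1/38270 = -315354/19135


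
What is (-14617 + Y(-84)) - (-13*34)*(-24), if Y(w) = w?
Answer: -25309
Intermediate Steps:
(-14617 + Y(-84)) - (-13*34)*(-24) = (-14617 - 84) - (-13*34)*(-24) = -14701 - (-442)*(-24) = -14701 - 1*10608 = -14701 - 10608 = -25309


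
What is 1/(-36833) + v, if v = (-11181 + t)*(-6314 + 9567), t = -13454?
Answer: -2951710246616/36833 ≈ -8.0138e+7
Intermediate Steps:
v = -80137655 (v = (-11181 - 13454)*(-6314 + 9567) = -24635*3253 = -80137655)
1/(-36833) + v = 1/(-36833) - 80137655 = -1/36833 - 80137655 = -2951710246616/36833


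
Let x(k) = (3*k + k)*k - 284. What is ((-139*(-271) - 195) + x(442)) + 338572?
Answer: 1157218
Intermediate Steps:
x(k) = -284 + 4*k² (x(k) = (4*k)*k - 284 = 4*k² - 284 = -284 + 4*k²)
((-139*(-271) - 195) + x(442)) + 338572 = ((-139*(-271) - 195) + (-284 + 4*442²)) + 338572 = ((37669 - 195) + (-284 + 4*195364)) + 338572 = (37474 + (-284 + 781456)) + 338572 = (37474 + 781172) + 338572 = 818646 + 338572 = 1157218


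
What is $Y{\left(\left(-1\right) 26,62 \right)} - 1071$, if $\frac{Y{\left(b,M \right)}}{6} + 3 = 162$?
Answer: $-117$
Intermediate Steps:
$Y{\left(b,M \right)} = 954$ ($Y{\left(b,M \right)} = -18 + 6 \cdot 162 = -18 + 972 = 954$)
$Y{\left(\left(-1\right) 26,62 \right)} - 1071 = 954 - 1071 = -117$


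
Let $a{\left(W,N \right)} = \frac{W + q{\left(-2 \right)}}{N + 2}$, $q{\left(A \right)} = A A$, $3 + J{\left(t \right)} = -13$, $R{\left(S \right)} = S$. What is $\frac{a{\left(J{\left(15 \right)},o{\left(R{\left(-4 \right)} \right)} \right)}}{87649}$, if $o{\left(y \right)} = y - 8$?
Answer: $\frac{6}{438245} \approx 1.3691 \cdot 10^{-5}$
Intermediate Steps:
$J{\left(t \right)} = -16$ ($J{\left(t \right)} = -3 - 13 = -16$)
$q{\left(A \right)} = A^{2}$
$o{\left(y \right)} = -8 + y$
$a{\left(W,N \right)} = \frac{4 + W}{2 + N}$ ($a{\left(W,N \right)} = \frac{W + \left(-2\right)^{2}}{N + 2} = \frac{W + 4}{2 + N} = \frac{4 + W}{2 + N}$)
$\frac{a{\left(J{\left(15 \right)},o{\left(R{\left(-4 \right)} \right)} \right)}}{87649} = \frac{\frac{1}{2 - 12} \left(4 - 16\right)}{87649} = \frac{1}{2 - 12} \left(-12\right) \frac{1}{87649} = \frac{1}{-10} \left(-12\right) \frac{1}{87649} = \left(- \frac{1}{10}\right) \left(-12\right) \frac{1}{87649} = \frac{6}{5} \cdot \frac{1}{87649} = \frac{6}{438245}$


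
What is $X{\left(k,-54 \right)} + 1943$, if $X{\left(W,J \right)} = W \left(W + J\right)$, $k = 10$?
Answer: $1503$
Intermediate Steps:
$X{\left(W,J \right)} = W \left(J + W\right)$
$X{\left(k,-54 \right)} + 1943 = 10 \left(-54 + 10\right) + 1943 = 10 \left(-44\right) + 1943 = -440 + 1943 = 1503$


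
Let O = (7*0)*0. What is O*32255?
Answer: 0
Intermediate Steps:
O = 0 (O = 0*0 = 0)
O*32255 = 0*32255 = 0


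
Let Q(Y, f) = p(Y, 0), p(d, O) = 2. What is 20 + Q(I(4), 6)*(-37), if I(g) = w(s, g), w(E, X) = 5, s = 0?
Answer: -54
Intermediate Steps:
I(g) = 5
Q(Y, f) = 2
20 + Q(I(4), 6)*(-37) = 20 + 2*(-37) = 20 - 74 = -54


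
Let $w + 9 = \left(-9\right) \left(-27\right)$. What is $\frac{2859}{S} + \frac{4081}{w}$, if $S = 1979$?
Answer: $\frac{8745305}{463086} \approx 18.885$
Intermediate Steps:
$w = 234$ ($w = -9 - -243 = -9 + 243 = 234$)
$\frac{2859}{S} + \frac{4081}{w} = \frac{2859}{1979} + \frac{4081}{234} = \frac{8745305}{463086}$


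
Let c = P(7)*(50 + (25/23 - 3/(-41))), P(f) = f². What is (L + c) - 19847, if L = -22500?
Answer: -37569265/943 ≈ -39840.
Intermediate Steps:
c = 2363956/943 (c = 7²*(50 + (25/23 - 3/(-41))) = 49*(50 + (25*(1/23) - 3*(-1/41))) = 49*(50 + (25/23 + 3/41)) = 49*(50 + 1094/943) = 49*(48244/943) = 2363956/943 ≈ 2506.8)
(L + c) - 19847 = (-22500 + 2363956/943) - 19847 = -18853544/943 - 19847 = -37569265/943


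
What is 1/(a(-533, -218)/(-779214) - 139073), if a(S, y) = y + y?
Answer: -389607/54183814093 ≈ -7.1905e-6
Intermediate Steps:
a(S, y) = 2*y
1/(a(-533, -218)/(-779214) - 139073) = 1/((2*(-218))/(-779214) - 139073) = 1/(-436*(-1/779214) - 139073) = 1/(218/389607 - 139073) = 1/(-54183814093/389607) = -389607/54183814093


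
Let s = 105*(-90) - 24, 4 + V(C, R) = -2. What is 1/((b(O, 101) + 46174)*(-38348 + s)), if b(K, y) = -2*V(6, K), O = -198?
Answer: -1/2208706892 ≈ -4.5275e-10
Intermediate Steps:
V(C, R) = -6 (V(C, R) = -4 - 2 = -6)
b(K, y) = 12 (b(K, y) = -2*(-6) = 12)
s = -9474 (s = -9450 - 24 = -9474)
1/((b(O, 101) + 46174)*(-38348 + s)) = 1/((12 + 46174)*(-38348 - 9474)) = 1/(46186*(-47822)) = 1/(-2208706892) = -1/2208706892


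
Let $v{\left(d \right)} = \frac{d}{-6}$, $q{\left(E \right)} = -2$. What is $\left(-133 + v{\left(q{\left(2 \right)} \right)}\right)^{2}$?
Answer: $\frac{158404}{9} \approx 17600.0$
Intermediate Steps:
$v{\left(d \right)} = - \frac{d}{6}$ ($v{\left(d \right)} = d \left(- \frac{1}{6}\right) = - \frac{d}{6}$)
$\left(-133 + v{\left(q{\left(2 \right)} \right)}\right)^{2} = \left(-133 - - \frac{1}{3}\right)^{2} = \left(-133 + \frac{1}{3}\right)^{2} = \left(- \frac{398}{3}\right)^{2} = \frac{158404}{9}$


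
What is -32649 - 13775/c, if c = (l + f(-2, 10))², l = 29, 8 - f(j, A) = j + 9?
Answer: -1175915/36 ≈ -32664.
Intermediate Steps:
f(j, A) = -1 - j (f(j, A) = 8 - (j + 9) = 8 - (9 + j) = 8 + (-9 - j) = -1 - j)
c = 900 (c = (29 + (-1 - 1*(-2)))² = (29 + (-1 + 2))² = (29 + 1)² = 30² = 900)
-32649 - 13775/c = -32649 - 13775/900 = -32649 - 13775*1/900 = -32649 - 551/36 = -1175915/36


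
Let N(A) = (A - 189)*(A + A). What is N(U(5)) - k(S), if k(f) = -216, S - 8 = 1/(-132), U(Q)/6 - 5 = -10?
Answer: 13356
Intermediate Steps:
U(Q) = -30 (U(Q) = 30 + 6*(-10) = 30 - 60 = -30)
N(A) = 2*A*(-189 + A) (N(A) = (-189 + A)*(2*A) = 2*A*(-189 + A))
S = 1055/132 (S = 8 + 1/(-132) = 8 - 1/132 = 1055/132 ≈ 7.9924)
N(U(5)) - k(S) = 2*(-30)*(-189 - 30) - 1*(-216) = 2*(-30)*(-219) + 216 = 13140 + 216 = 13356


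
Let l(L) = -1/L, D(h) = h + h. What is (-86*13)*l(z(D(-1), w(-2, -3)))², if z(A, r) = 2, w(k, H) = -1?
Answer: -559/2 ≈ -279.50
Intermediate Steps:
D(h) = 2*h
(-86*13)*l(z(D(-1), w(-2, -3)))² = (-86*13)*(-1/2)² = -1118*(-1*½)² = -1118*(-½)² = -1118*¼ = -559/2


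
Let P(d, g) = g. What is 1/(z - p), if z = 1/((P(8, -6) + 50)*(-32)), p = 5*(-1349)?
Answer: 1408/9496959 ≈ 0.00014826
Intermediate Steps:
p = -6745
z = -1/1408 (z = 1/((-6 + 50)*(-32)) = 1/(44*(-32)) = 1/(-1408) = -1/1408 ≈ -0.00071023)
1/(z - p) = 1/(-1/1408 - 1*(-6745)) = 1/(-1/1408 + 6745) = 1/(9496959/1408) = 1408/9496959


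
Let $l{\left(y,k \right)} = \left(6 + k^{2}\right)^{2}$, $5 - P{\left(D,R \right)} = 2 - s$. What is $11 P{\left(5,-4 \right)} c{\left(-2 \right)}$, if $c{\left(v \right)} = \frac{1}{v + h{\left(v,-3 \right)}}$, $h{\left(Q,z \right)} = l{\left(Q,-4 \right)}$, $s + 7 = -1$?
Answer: $- \frac{55}{482} \approx -0.11411$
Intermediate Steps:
$s = -8$ ($s = -7 - 1 = -8$)
$P{\left(D,R \right)} = -5$ ($P{\left(D,R \right)} = 5 - \left(2 - -8\right) = 5 - \left(2 + 8\right) = 5 - 10 = -5$)
$h{\left(Q,z \right)} = 484$ ($h{\left(Q,z \right)} = \left(6 + \left(-4\right)^{2}\right)^{2} = \left(6 + 16\right)^{2} = 22^{2} = 484$)
$c{\left(v \right)} = \frac{1}{484 + v}$ ($c{\left(v \right)} = \frac{1}{v + 484} = \frac{1}{484 + v}$)
$11 P{\left(5,-4 \right)} c{\left(-2 \right)} = \frac{11 \left(-5\right)}{484 - 2} = - \frac{55}{482}$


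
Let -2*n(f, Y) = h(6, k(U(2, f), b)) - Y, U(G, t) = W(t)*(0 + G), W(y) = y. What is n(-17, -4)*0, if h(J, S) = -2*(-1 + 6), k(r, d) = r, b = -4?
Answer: 0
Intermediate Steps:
U(G, t) = G*t (U(G, t) = t*(0 + G) = t*G = G*t)
h(J, S) = -10 (h(J, S) = -2*5 = -10)
n(f, Y) = 5 + Y/2 (n(f, Y) = -(-10 - Y)/2 = 5 + Y/2)
n(-17, -4)*0 = (5 + (½)*(-4))*0 = (5 - 2)*0 = 3*0 = 0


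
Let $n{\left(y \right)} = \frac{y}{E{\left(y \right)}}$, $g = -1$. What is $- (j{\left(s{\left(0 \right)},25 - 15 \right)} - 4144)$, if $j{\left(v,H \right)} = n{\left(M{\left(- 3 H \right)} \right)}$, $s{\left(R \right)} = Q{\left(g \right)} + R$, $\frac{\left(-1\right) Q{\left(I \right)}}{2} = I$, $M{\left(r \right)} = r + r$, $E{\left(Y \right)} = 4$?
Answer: $4159$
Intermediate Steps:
$M{\left(r \right)} = 2 r$
$Q{\left(I \right)} = - 2 I$
$s{\left(R \right)} = 2 + R$ ($s{\left(R \right)} = \left(-2\right) \left(-1\right) + R = 2 + R$)
$n{\left(y \right)} = \frac{y}{4}$
$j{\left(v,H \right)} = - \frac{3 H}{2}$ ($j{\left(v,H \right)} = \frac{2 \left(- 3 H\right)}{4} = \frac{\left(-6\right) H}{4} = - \frac{3 H}{2}$)
$- (j{\left(s{\left(0 \right)},25 - 15 \right)} - 4144) = - (- \frac{3 \left(25 - 15\right)}{2} - 4144) = - (\left(- \frac{3}{2}\right) 10 - 4144) = - (-15 - 4144) = \left(-1\right) \left(-4159\right) = 4159$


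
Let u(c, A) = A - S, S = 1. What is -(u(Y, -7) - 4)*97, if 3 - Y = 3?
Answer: 1164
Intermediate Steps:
Y = 0 (Y = 3 - 1*3 = 3 - 3 = 0)
u(c, A) = -1 + A (u(c, A) = A - 1*1 = A - 1 = -1 + A)
-(u(Y, -7) - 4)*97 = -((-1 - 7) - 4)*97 = -(-8 - 4)*97 = -(-12)*97 = -1*(-1164) = 1164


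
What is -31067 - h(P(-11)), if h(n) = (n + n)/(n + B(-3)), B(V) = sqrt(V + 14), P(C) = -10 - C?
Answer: -155334/5 - sqrt(11)/5 ≈ -31067.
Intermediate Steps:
B(V) = sqrt(14 + V)
h(n) = 2*n/(n + sqrt(11)) (h(n) = (n + n)/(n + sqrt(14 - 3)) = (2*n)/(n + sqrt(11)) = 2*n/(n + sqrt(11)))
-31067 - h(P(-11)) = -31067 - 2*(-10 - 1*(-11))/((-10 - 1*(-11)) + sqrt(11)) = -31067 - 2*(-10 + 11)/((-10 + 11) + sqrt(11)) = -31067 - 2/(1 + sqrt(11))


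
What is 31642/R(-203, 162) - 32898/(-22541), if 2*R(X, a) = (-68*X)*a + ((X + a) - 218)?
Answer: 74986050766/50401428049 ≈ 1.4878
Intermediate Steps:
R(X, a) = -109 + X/2 + a/2 - 34*X*a (R(X, a) = ((-68*X)*a + ((X + a) - 218))/2 = (-68*X*a + (-218 + X + a))/2 = (-218 + X + a - 68*X*a)/2 = -109 + X/2 + a/2 - 34*X*a)
31642/R(-203, 162) - 32898/(-22541) = 31642/(-109 + (½)*(-203) + (½)*162 - 34*(-203)*162) - 32898/(-22541) = 31642/(-109 - 203/2 + 81 + 1118124) - 32898*(-1/22541) = 31642/(2235989/2) + 32898/22541 = 31642*(2/2235989) + 32898/22541 = 63284/2235989 + 32898/22541 = 74986050766/50401428049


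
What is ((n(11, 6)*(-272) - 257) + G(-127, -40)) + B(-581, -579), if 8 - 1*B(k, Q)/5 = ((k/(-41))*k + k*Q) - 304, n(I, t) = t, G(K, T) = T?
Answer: -67289119/41 ≈ -1.6412e+6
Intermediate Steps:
B(k, Q) = 1560 + 5*k²/41 - 5*Q*k (B(k, Q) = 40 - 5*(((k/(-41))*k + k*Q) - 304) = 40 - 5*(((k*(-1/41))*k + Q*k) - 304) = 40 - 5*(((-k/41)*k + Q*k) - 304) = 40 - 5*((-k²/41 + Q*k) - 304) = 40 - 5*(-304 - k²/41 + Q*k) = 40 + (1520 + 5*k²/41 - 5*Q*k) = 1560 + 5*k²/41 - 5*Q*k)
((n(11, 6)*(-272) - 257) + G(-127, -40)) + B(-581, -579) = ((6*(-272) - 257) - 40) + (1560 + (5/41)*(-581)² - 5*(-579)*(-581)) = ((-1632 - 257) - 40) + (1560 + (5/41)*337561 - 1681995) = (-1889 - 40) + (1560 + 1687805/41 - 1681995) = -1929 - 67210030/41 = -67289119/41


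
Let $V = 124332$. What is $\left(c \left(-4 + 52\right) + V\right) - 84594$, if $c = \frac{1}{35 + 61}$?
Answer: $\frac{79477}{2} \approx 39739.0$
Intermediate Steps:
$c = \frac{1}{96} \approx 0.010417$
$\left(c \left(-4 + 52\right) + V\right) - 84594 = \left(\frac{-4 + 52}{96} + 124332\right) - 84594 = \left(\frac{1}{96} \cdot 48 + 124332\right) - 84594 = \left(\frac{1}{2} + 124332\right) - 84594 = \frac{248665}{2} - 84594 = \frac{79477}{2}$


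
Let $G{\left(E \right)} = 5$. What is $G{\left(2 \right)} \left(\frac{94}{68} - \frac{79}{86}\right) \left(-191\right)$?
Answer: $- \frac{323745}{731} \approx -442.88$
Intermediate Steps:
$G{\left(2 \right)} \left(\frac{94}{68} - \frac{79}{86}\right) \left(-191\right) = 5 \left(\frac{94}{68} - \frac{79}{86}\right) \left(-191\right) = 5 \left(94 \cdot \frac{1}{68} - \frac{79}{86}\right) \left(-191\right) = 5 \left(\frac{47}{34} - \frac{79}{86}\right) \left(-191\right) = 5 \cdot \frac{339}{731} \left(-191\right) = \frac{1695}{731} \left(-191\right) = - \frac{323745}{731}$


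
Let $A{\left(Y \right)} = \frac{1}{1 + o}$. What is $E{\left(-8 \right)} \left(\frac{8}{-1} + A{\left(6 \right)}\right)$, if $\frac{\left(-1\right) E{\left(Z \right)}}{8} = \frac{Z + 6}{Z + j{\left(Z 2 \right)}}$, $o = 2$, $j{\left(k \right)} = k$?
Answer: $\frac{46}{9} \approx 5.1111$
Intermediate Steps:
$E{\left(Z \right)} = - \frac{8 \left(6 + Z\right)}{3 Z}$ ($E{\left(Z \right)} = - 8 \frac{Z + 6}{Z + Z 2} = - 8 \frac{6 + Z}{Z + 2 Z} = - 8 \frac{6 + Z}{3 Z} = - \frac{8 \left(6 + Z\right)}{3 Z}$)
$A{\left(Y \right)} = \frac{1}{3}$ ($A{\left(Y \right)} = \frac{1}{1 + 2} = \frac{1}{3}$)
$E{\left(-8 \right)} \left(\frac{8}{-1} + A{\left(6 \right)}\right) = \left(- \frac{8}{3} - \frac{16}{-8}\right) \left(\frac{8}{-1} + \frac{1}{3}\right) = \left(- \frac{8}{3} - -2\right) \left(8 \left(-1\right) + \frac{1}{3}\right) = \left(- \frac{8}{3} + 2\right) \left(-8 + \frac{1}{3}\right) = \left(- \frac{2}{3}\right) \left(- \frac{23}{3}\right) = \frac{46}{9}$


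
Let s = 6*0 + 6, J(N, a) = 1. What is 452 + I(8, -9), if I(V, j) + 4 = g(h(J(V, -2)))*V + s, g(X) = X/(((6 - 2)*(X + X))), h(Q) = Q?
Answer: 455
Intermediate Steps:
s = 6 (s = 0 + 6 = 6)
g(X) = ⅛ (g(X) = X/((4*(2*X))) = X/((8*X)) = X*(1/(8*X)) = ⅛)
I(V, j) = 2 + V/8 (I(V, j) = -4 + (V/8 + 6) = -4 + (6 + V/8) = 2 + V/8)
452 + I(8, -9) = 452 + (2 + (⅛)*8) = 452 + (2 + 1) = 452 + 3 = 455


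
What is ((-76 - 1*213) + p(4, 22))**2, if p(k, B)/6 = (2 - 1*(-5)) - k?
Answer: 73441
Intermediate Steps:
p(k, B) = 42 - 6*k (p(k, B) = 6*((2 - 1*(-5)) - k) = 6*((2 + 5) - k) = 6*(7 - k) = 42 - 6*k)
((-76 - 1*213) + p(4, 22))**2 = ((-76 - 1*213) + (42 - 6*4))**2 = ((-76 - 213) + (42 - 24))**2 = (-289 + 18)**2 = (-271)**2 = 73441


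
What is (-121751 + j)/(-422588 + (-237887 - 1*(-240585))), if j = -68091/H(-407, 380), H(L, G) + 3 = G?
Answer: 22984109/79149265 ≈ 0.29039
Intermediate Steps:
H(L, G) = -3 + G
j = -68091/377 (j = -68091/(-3 + 380) = -68091/377 ≈ -180.61)
(-121751 + j)/(-422588 + (-237887 - 1*(-240585))) = (-121751 - 68091/377)/(-422588 + (-237887 - 1*(-240585))) = -45968218/(377*(-422588 + (-237887 + 240585))) = -45968218/(377*(-422588 + 2698)) = -45968218/377/(-419890) = -45968218/377*(-1/419890) = 22984109/79149265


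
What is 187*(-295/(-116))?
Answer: 55165/116 ≈ 475.56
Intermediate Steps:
187*(-295/(-116)) = 187*(-295*(-1/116)) = 187*(295/116) = 55165/116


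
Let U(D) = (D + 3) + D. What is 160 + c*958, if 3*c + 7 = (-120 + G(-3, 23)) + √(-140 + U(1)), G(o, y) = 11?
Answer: -110648/3 + 958*I*√15 ≈ -36883.0 + 3710.3*I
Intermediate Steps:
U(D) = 3 + 2*D (U(D) = (3 + D) + D = 3 + 2*D)
c = -116/3 + I*√15 (c = -7/3 + ((-120 + 11) + √(-140 + (3 + 2*1)))/3 = -7/3 + (-109 + √(-140 + (3 + 2)))/3 = -7/3 + (-109 + √(-140 + 5))/3 = -7/3 + (-109 + √(-135))/3 = -7/3 + (-109 + 3*I*√15)/3 = -7/3 + (-109/3 + I*√15) = -116/3 + I*√15 ≈ -38.667 + 3.873*I)
160 + c*958 = 160 + (-116/3 + I*√15)*958 = 160 + (-111128/3 + 958*I*√15) = -110648/3 + 958*I*√15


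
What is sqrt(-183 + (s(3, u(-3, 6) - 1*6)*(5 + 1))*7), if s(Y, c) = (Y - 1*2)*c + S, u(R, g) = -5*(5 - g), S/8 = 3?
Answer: 3*sqrt(87) ≈ 27.982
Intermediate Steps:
S = 24 (S = 8*3 = 24)
u(R, g) = -25 + 5*g
s(Y, c) = 24 + c*(-2 + Y) (s(Y, c) = (Y - 1*2)*c + 24 = (Y - 2)*c + 24 = (-2 + Y)*c + 24 = c*(-2 + Y) + 24 = 24 + c*(-2 + Y))
sqrt(-183 + (s(3, u(-3, 6) - 1*6)*(5 + 1))*7) = sqrt(-183 + ((24 - 2*((-25 + 5*6) - 1*6) + 3*((-25 + 5*6) - 1*6))*(5 + 1))*7) = sqrt(-183 + ((24 - 2*((-25 + 30) - 6) + 3*((-25 + 30) - 6))*6)*7) = sqrt(-183 + ((24 - 2*(5 - 6) + 3*(5 - 6))*6)*7) = sqrt(-183 + ((24 - 2*(-1) + 3*(-1))*6)*7) = sqrt(-183 + ((24 + 2 - 3)*6)*7) = sqrt(-183 + (23*6)*7) = sqrt(-183 + 138*7) = sqrt(-183 + 966) = sqrt(783) = 3*sqrt(87)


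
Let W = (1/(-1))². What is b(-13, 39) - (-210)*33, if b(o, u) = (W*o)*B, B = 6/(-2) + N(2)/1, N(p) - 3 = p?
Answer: 6904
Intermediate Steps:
N(p) = 3 + p
W = 1 (W = (-1)² = 1)
B = 2 (B = 6/(-2) + (3 + 2)/1 = 6*(-½) + 5*1 = -3 + 5 = 2)
b(o, u) = 2*o (b(o, u) = (1*o)*2 = o*2 = 2*o)
b(-13, 39) - (-210)*33 = 2*(-13) - (-210)*33 = -26 - 1*(-6930) = -26 + 6930 = 6904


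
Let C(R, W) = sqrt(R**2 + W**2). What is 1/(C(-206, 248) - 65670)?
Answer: -6567/431244496 - sqrt(25985)/2156222480 ≈ -1.5303e-5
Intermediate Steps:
1/(C(-206, 248) - 65670) = 1/(sqrt((-206)**2 + 248**2) - 65670) = 1/(sqrt(42436 + 61504) - 65670) = 1/(sqrt(103940) - 65670) = 1/(2*sqrt(25985) - 65670) = 1/(-65670 + 2*sqrt(25985))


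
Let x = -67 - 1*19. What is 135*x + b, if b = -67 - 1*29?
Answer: -11706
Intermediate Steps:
b = -96 (b = -67 - 29 = -96)
x = -86 (x = -67 - 19 = -86)
135*x + b = 135*(-86) - 96 = -11610 - 96 = -11706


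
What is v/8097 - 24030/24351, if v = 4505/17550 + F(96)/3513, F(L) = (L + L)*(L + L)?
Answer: -266217109299433/270136766293290 ≈ -0.98549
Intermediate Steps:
F(L) = 4*L**2 (F(L) = (2*L)*(2*L) = 4*L**2)
v = 44185951/4110210 (v = 4505/17550 + (4*96**2)/3513 = 4505*(1/17550) + (4*9216)*(1/3513) = 901/3510 + 36864*(1/3513) = 901/3510 + 12288/1171 = 44185951/4110210 ≈ 10.750)
v/8097 - 24030/24351 = (44185951/4110210)/8097 - 24030/24351 = (44185951/4110210)*(1/8097) - 24030*1/24351 = 44185951/33280370370 - 8010/8117 = -266217109299433/270136766293290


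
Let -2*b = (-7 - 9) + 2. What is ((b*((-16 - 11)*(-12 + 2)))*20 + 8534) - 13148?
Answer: 33186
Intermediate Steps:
b = 7 (b = -((-7 - 9) + 2)/2 = -(-16 + 2)/2 = -1/2*(-14) = 7)
((b*((-16 - 11)*(-12 + 2)))*20 + 8534) - 13148 = ((7*((-16 - 11)*(-12 + 2)))*20 + 8534) - 13148 = ((7*(-27*(-10)))*20 + 8534) - 13148 = ((7*270)*20 + 8534) - 13148 = (1890*20 + 8534) - 13148 = (37800 + 8534) - 13148 = 46334 - 13148 = 33186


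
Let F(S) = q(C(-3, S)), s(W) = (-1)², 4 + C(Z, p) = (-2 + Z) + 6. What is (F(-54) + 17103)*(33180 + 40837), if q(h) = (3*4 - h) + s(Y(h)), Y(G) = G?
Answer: 1267097023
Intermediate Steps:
C(Z, p) = Z (C(Z, p) = -4 + ((-2 + Z) + 6) = -4 + (4 + Z) = Z)
s(W) = 1
q(h) = 13 - h (q(h) = (3*4 - h) + 1 = (12 - h) + 1 = 13 - h)
F(S) = 16 (F(S) = 13 - 1*(-3) = 13 + 3 = 16)
(F(-54) + 17103)*(33180 + 40837) = (16 + 17103)*(33180 + 40837) = 17119*74017 = 1267097023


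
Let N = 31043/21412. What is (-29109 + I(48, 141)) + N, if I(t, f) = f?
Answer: -620231773/21412 ≈ -28967.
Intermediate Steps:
N = 31043/21412 (N = 31043*(1/21412) = 31043/21412 ≈ 1.4498)
(-29109 + I(48, 141)) + N = (-29109 + 141) + 31043/21412 = -28968 + 31043/21412 = -620231773/21412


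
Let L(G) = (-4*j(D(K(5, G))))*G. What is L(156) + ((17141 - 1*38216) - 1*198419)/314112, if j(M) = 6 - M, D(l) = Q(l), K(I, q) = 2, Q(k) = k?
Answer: -392121523/157056 ≈ -2496.7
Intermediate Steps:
D(l) = l
L(G) = -16*G (L(G) = (-4*(6 - 1*2))*G = (-4*(6 - 2))*G = (-4*4)*G = -16*G)
L(156) + ((17141 - 1*38216) - 1*198419)/314112 = -16*156 + ((17141 - 1*38216) - 1*198419)/314112 = -2496 + ((17141 - 38216) - 198419)*(1/314112) = -2496 + (-21075 - 198419)*(1/314112) = -2496 - 219494*1/314112 = -2496 - 109747/157056 = -392121523/157056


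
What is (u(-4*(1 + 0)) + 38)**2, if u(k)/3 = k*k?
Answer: 7396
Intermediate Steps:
u(k) = 3*k**2 (u(k) = 3*(k*k) = 3*k**2)
(u(-4*(1 + 0)) + 38)**2 = (3*(-4*(1 + 0))**2 + 38)**2 = (3*(-4*1)**2 + 38)**2 = (3*(-4)**2 + 38)**2 = (3*16 + 38)**2 = (48 + 38)**2 = 86**2 = 7396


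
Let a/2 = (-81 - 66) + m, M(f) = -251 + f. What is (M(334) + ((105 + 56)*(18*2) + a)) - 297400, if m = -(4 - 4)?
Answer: -291815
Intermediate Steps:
m = 0 (m = -1*0 = 0)
a = -294 (a = 2*((-81 - 66) + 0) = 2*(-147 + 0) = 2*(-147) = -294)
(M(334) + ((105 + 56)*(18*2) + a)) - 297400 = ((-251 + 334) + ((105 + 56)*(18*2) - 294)) - 297400 = (83 + (161*36 - 294)) - 297400 = (83 + (5796 - 294)) - 297400 = (83 + 5502) - 297400 = 5585 - 297400 = -291815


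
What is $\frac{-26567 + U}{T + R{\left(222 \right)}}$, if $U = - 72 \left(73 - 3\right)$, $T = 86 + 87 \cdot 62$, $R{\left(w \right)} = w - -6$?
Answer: $- \frac{31607}{5708} \approx -5.5373$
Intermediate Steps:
$R{\left(w \right)} = 6 + w$ ($R{\left(w \right)} = w + 6 = 6 + w$)
$T = 5480$ ($T = 86 + 5394 = 5480$)
$U = -5040$ ($U = \left(-72\right) 70 = -5040$)
$\frac{-26567 + U}{T + R{\left(222 \right)}} = \frac{-26567 - 5040}{5480 + \left(6 + 222\right)} = - \frac{31607}{5480 + 228} = - \frac{31607}{5708}$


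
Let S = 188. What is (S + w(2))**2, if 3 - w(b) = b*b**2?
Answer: 33489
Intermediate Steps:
w(b) = 3 - b**3 (w(b) = 3 - b*b**2 = 3 - b**3)
(S + w(2))**2 = (188 + (3 - 1*2**3))**2 = (188 + (3 - 1*8))**2 = (188 + (3 - 8))**2 = (188 - 5)**2 = 183**2 = 33489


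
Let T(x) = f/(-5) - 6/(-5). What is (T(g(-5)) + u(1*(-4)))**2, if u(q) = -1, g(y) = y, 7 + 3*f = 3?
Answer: 49/225 ≈ 0.21778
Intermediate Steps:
f = -4/3 (f = -7/3 + (1/3)*3 = -7/3 + 1 = -4/3 ≈ -1.3333)
T(x) = 22/15 (T(x) = -4/3/(-5) - 6/(-5) = -4/3*(-1/5) - 6*(-1/5) = 4/15 + 6/5 = 22/15)
(T(g(-5)) + u(1*(-4)))**2 = (22/15 - 1)**2 = (7/15)**2 = 49/225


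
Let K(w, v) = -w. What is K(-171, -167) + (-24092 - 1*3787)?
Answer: -27708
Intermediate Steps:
K(-171, -167) + (-24092 - 1*3787) = -1*(-171) + (-24092 - 1*3787) = 171 + (-24092 - 3787) = 171 - 27879 = -27708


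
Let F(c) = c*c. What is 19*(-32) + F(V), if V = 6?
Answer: -572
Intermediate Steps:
F(c) = c²
19*(-32) + F(V) = 19*(-32) + 6² = -608 + 36 = -572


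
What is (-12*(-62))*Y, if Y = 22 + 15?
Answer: 27528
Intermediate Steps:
Y = 37
(-12*(-62))*Y = -12*(-62)*37 = 744*37 = 27528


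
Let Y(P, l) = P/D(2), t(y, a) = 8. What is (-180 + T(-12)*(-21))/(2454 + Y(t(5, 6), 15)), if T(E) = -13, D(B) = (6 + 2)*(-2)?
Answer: 186/4907 ≈ 0.037905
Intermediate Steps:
D(B) = -16 (D(B) = 8*(-2) = -16)
Y(P, l) = -P/16 (Y(P, l) = P/(-16) = P*(-1/16) = -P/16)
(-180 + T(-12)*(-21))/(2454 + Y(t(5, 6), 15)) = (-180 - 13*(-21))/(2454 - 1/16*8) = (-180 + 273)/(2454 - ½) = 93/(4907/2) = 93*(2/4907) = 186/4907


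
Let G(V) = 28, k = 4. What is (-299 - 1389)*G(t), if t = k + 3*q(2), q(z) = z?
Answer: -47264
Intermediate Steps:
t = 10 (t = 4 + 3*2 = 4 + 6 = 10)
(-299 - 1389)*G(t) = (-299 - 1389)*28 = -1688*28 = -47264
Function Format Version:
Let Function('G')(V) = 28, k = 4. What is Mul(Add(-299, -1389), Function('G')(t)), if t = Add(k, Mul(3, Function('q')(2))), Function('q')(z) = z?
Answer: -47264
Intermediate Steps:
t = 10 (t = Add(4, Mul(3, 2)) = Add(4, 6) = 10)
Mul(Add(-299, -1389), Function('G')(t)) = Mul(Add(-299, -1389), 28) = Mul(-1688, 28) = -47264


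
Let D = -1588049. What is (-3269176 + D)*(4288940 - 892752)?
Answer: -16496049258300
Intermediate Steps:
(-3269176 + D)*(4288940 - 892752) = (-3269176 - 1588049)*(4288940 - 892752) = -4857225*3396188 = -16496049258300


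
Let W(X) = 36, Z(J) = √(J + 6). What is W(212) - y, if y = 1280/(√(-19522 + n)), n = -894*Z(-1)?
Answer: 36 + 640*I*√2/√(9761 + 447*√5) ≈ 36.0 + 8.7253*I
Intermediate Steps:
Z(J) = √(6 + J)
n = -894*√5 (n = -894*√(6 - 1) = -894*√5 ≈ -1999.0)
y = 1280/√(-19522 - 894*√5) (y = 1280/(√(-19522 - 894*√5)) = 1280/√(-19522 - 894*√5) ≈ -8.7253*I)
W(212) - y = 36 - (-640)*I*√2/√(9761 + 447*√5) = 36 + 640*I*√2/√(9761 + 447*√5)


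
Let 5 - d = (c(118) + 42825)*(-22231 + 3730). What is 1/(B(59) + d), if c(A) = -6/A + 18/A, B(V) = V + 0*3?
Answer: 59/46746128957 ≈ 1.2621e-9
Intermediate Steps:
B(V) = V (B(V) = V + 0 = V)
c(A) = 12/A
d = 46746125476/59 (d = 5 - (12/118 + 42825)*(-22231 + 3730) = 5 - (12*(1/118) + 42825)*(-18501) = 5 - (6/59 + 42825)*(-18501) = 5 - 2526681*(-18501)/59 = 5 - 1*(-46746125181/59) = 5 + 46746125181/59 = 46746125476/59 ≈ 7.9231e+8)
1/(B(59) + d) = 1/(59 + 46746125476/59) = 1/(46746128957/59) = 59/46746128957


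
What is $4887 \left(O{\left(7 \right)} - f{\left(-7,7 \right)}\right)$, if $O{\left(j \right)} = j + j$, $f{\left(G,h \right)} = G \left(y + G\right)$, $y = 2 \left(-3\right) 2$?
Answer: $-581553$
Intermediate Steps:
$y = -12$ ($y = \left(-6\right) 2 = -12$)
$f{\left(G,h \right)} = G \left(-12 + G\right)$
$O{\left(j \right)} = 2 j$
$4887 \left(O{\left(7 \right)} - f{\left(-7,7 \right)}\right) = 4887 \left(2 \cdot 7 - - 7 \left(-12 - 7\right)\right) = 4887 \left(14 - \left(-7\right) \left(-19\right)\right) = 4887 \left(14 - 133\right) = 4887 \left(-119\right) = -581553$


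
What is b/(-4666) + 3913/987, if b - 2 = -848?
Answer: 1363790/328953 ≈ 4.1459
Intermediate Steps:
b = -846 (b = 2 - 848 = -846)
b/(-4666) + 3913/987 = -846/(-4666) + 3913/987 = -846*(-1/4666) + 3913*(1/987) = 423/2333 + 559/141 = 1363790/328953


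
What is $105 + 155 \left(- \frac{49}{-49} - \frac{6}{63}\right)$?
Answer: $\frac{5150}{21} \approx 245.24$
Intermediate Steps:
$105 + 155 \left(- \frac{49}{-49} - \frac{6}{63}\right) = 105 + 155 \left(\left(-49\right) \left(- \frac{1}{49}\right) - \frac{2}{21}\right) = 105 + 155 \left(1 - \frac{2}{21}\right) = 105 + 155 \cdot \frac{19}{21} = 105 + \frac{2945}{21} = \frac{5150}{21}$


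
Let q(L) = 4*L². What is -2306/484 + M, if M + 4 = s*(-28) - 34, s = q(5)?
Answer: -687949/242 ≈ -2842.8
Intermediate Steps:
s = 100 (s = 4*5² = 4*25 = 100)
M = -2838 (M = -4 + (100*(-28) - 34) = -4 + (-2800 - 34) = -4 - 2834 = -2838)
-2306/484 + M = -2306/484 - 2838 = -2306*1/484 - 2838 = -1153/242 - 2838 = -687949/242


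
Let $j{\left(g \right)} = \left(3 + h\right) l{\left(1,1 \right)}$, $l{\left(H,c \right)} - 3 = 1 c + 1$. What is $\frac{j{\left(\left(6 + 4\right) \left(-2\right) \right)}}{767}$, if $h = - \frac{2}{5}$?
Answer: $\frac{1}{59} \approx 0.016949$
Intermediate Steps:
$h = - \frac{2}{5}$ ($h = \left(-2\right) \frac{1}{5} = - \frac{2}{5} \approx -0.4$)
$l{\left(H,c \right)} = 4 + c$ ($l{\left(H,c \right)} = 3 + \left(1 c + 1\right) = 3 + \left(c + 1\right) = 3 + \left(1 + c\right) = 4 + c$)
$j{\left(g \right)} = 13$ ($j{\left(g \right)} = \left(3 - \frac{2}{5}\right) \left(4 + 1\right) = \frac{13}{5} \cdot 5 = 13$)
$\frac{j{\left(\left(6 + 4\right) \left(-2\right) \right)}}{767} = \frac{13}{767} = 13 \cdot \frac{1}{767} = \frac{1}{59}$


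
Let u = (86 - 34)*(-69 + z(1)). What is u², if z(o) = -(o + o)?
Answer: 13630864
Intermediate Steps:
z(o) = -2*o
u = -3692 (u = (86 - 34)*(-69 - 2*1) = 52*(-69 - 2) = 52*(-71) = -3692)
u² = (-3692)² = 13630864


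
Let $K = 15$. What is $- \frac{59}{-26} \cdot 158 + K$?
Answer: $\frac{4856}{13} \approx 373.54$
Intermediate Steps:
$- \frac{59}{-26} \cdot 158 + K = - \frac{59}{-26} \cdot 158 + 15 = \left(-59\right) \left(- \frac{1}{26}\right) 158 + 15 = \frac{59}{26} \cdot 158 + 15 = \frac{4661}{13} + 15 = \frac{4856}{13}$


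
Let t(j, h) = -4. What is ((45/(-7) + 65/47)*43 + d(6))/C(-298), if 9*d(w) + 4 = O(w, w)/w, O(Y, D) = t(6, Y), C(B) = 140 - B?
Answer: -965933/1945377 ≈ -0.49653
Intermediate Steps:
O(Y, D) = -4
d(w) = -4/9 - 4/(9*w) (d(w) = -4/9 + (-4/w)/9 = -4/9 - 4/(9*w))
((45/(-7) + 65/47)*43 + d(6))/C(-298) = ((45/(-7) + 65/47)*43 + (4/9)*(-1 - 1*6)/6)/(140 - 1*(-298)) = ((45*(-1/7) + 65*(1/47))*43 + (4/9)*(1/6)*(-1 - 6))/(140 + 298) = ((-45/7 + 65/47)*43 + (4/9)*(1/6)*(-7))/438 = (-1660/329*43 - 14/27)*(1/438) = (-71380/329 - 14/27)*(1/438) = -1931866/8883*1/438 = -965933/1945377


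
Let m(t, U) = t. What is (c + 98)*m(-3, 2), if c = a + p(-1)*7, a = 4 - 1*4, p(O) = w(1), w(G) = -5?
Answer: -189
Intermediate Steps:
p(O) = -5
a = 0 (a = 4 - 4 = 0)
c = -35 (c = 0 - 5*7 = 0 - 35 = -35)
(c + 98)*m(-3, 2) = (-35 + 98)*(-3) = 63*(-3) = -189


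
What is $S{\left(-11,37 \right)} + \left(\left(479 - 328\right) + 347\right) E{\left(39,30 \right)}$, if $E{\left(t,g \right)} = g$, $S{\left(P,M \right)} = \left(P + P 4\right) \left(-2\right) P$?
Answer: $13730$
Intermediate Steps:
$S{\left(P,M \right)} = - 10 P^{2}$ ($S{\left(P,M \right)} = \left(P + 4 P\right) \left(-2\right) P = 5 P \left(-2\right) P = - 10 P P = - 10 P^{2}$)
$S{\left(-11,37 \right)} + \left(\left(479 - 328\right) + 347\right) E{\left(39,30 \right)} = - 10 \left(-11\right)^{2} + \left(\left(479 - 328\right) + 347\right) 30 = \left(-10\right) 121 + \left(151 + 347\right) 30 = -1210 + 498 \cdot 30 = -1210 + 14940 = 13730$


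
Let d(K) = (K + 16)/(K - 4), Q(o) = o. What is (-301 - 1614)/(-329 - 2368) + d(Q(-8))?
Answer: 39/899 ≈ 0.043382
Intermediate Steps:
d(K) = (16 + K)/(-4 + K)
(-301 - 1614)/(-329 - 2368) + d(Q(-8)) = (-301 - 1614)/(-329 - 2368) + (16 - 8)/(-4 - 8) = -1915/(-2697) + 8/(-12) = -1915*(-1/2697) - 1/12*8 = 1915/2697 - 2/3 = 39/899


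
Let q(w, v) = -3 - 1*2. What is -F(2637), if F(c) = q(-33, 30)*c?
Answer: 13185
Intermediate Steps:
q(w, v) = -5 (q(w, v) = -3 - 2 = -5)
F(c) = -5*c
-F(2637) = -(-5)*2637 = -1*(-13185) = 13185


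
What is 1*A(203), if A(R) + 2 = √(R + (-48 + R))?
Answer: -2 + √358 ≈ 16.921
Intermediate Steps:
A(R) = -2 + √(-48 + 2*R) (A(R) = -2 + √(R + (-48 + R)) = -2 + √(-48 + 2*R))
1*A(203) = 1*(-2 + √(-48 + 2*203)) = 1*(-2 + √(-48 + 406)) = 1*(-2 + √358) = -2 + √358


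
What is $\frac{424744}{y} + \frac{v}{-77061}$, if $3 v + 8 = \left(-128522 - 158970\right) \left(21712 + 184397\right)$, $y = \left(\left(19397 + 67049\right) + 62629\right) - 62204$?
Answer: $\frac{1715870750030036}{6694366131} \approx 2.5632 \cdot 10^{5}$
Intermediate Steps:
$y = 86871$ ($y = \left(86446 + 62629\right) - 62204 = 149075 - 62204 = 86871$)
$v = - \frac{59254688636}{3}$ ($v = - \frac{8}{3} + \frac{\left(-128522 - 158970\right) \left(21712 + 184397\right)}{3} = - \frac{8}{3} + \frac{\left(-287492\right) 206109}{3} = - \frac{8}{3} + \frac{1}{3} \left(-59254688628\right) = - \frac{8}{3} - 19751562876 = - \frac{59254688636}{3} \approx -1.9752 \cdot 10^{10}$)
$\frac{424744}{y} + \frac{v}{-77061} = \frac{424744}{86871} - \frac{59254688636}{3 \left(-77061\right)} = 424744 \cdot \frac{1}{86871} - - \frac{59254688636}{231183} = \frac{424744}{86871} + \frac{59254688636}{231183} = \frac{1715870750030036}{6694366131}$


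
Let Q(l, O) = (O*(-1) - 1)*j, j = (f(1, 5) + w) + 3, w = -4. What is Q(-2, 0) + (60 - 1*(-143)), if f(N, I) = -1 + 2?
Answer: 203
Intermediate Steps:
f(N, I) = 1
j = 0 (j = (1 - 4) + 3 = -3 + 3 = 0)
Q(l, O) = 0 (Q(l, O) = (O*(-1) - 1)*0 = (-O - 1)*0 = (-1 - O)*0 = 0)
Q(-2, 0) + (60 - 1*(-143)) = 0 + (60 - 1*(-143)) = 0 + (60 + 143) = 0 + 203 = 203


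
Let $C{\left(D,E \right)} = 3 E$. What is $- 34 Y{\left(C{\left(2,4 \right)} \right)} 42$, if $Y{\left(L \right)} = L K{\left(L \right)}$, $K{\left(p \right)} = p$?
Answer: $-205632$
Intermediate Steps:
$Y{\left(L \right)} = L^{2}$ ($Y{\left(L \right)} = L L = L^{2}$)
$- 34 Y{\left(C{\left(2,4 \right)} \right)} 42 = - 34 \left(3 \cdot 4\right)^{2} \cdot 42 = - 34 \cdot 12^{2} \cdot 42 = \left(-34\right) 144 \cdot 42 = \left(-4896\right) 42 = -205632$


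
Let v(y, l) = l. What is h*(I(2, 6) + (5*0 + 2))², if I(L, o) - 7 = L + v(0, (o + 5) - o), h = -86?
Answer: -22016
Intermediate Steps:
I(L, o) = 12 + L (I(L, o) = 7 + (L + ((o + 5) - o)) = 7 + (L + ((5 + o) - o)) = 7 + (L + 5) = 7 + (5 + L) = 12 + L)
h*(I(2, 6) + (5*0 + 2))² = -86*((12 + 2) + (5*0 + 2))² = -86*(14 + (0 + 2))² = -86*(14 + 2)² = -86*16² = -86*256 = -22016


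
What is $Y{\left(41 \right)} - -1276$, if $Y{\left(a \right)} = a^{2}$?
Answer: $2957$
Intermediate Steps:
$Y{\left(41 \right)} - -1276 = 41^{2} - -1276 = 1681 + 1276 = 2957$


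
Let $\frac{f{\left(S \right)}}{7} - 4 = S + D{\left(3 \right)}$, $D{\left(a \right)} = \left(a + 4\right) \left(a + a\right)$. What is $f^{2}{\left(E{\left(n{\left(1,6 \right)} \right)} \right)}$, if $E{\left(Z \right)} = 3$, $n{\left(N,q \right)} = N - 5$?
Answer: $117649$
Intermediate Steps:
$n{\left(N,q \right)} = -5 + N$
$D{\left(a \right)} = 2 a \left(4 + a\right)$ ($D{\left(a \right)} = \left(4 + a\right) 2 a = 2 a \left(4 + a\right)$)
$f{\left(S \right)} = 322 + 7 S$ ($f{\left(S \right)} = 28 + 7 \left(S + 2 \cdot 3 \left(4 + 3\right)\right) = 28 + 7 \left(S + 2 \cdot 3 \cdot 7\right) = 28 + 7 \left(S + 42\right) = 28 + 7 \left(42 + S\right) = 28 + \left(294 + 7 S\right) = 322 + 7 S$)
$f^{2}{\left(E{\left(n{\left(1,6 \right)} \right)} \right)} = \left(322 + 7 \cdot 3\right)^{2} = \left(322 + 21\right)^{2} = 343^{2} = 117649$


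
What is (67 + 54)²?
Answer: 14641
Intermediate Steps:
(67 + 54)² = 121² = 14641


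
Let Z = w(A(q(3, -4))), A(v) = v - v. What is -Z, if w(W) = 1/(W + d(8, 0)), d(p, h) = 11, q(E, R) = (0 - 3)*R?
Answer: -1/11 ≈ -0.090909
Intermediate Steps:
q(E, R) = -3*R
A(v) = 0
w(W) = 1/(11 + W) (w(W) = 1/(W + 11) = 1/(11 + W))
Z = 1/11 (Z = 1/(11 + 0) = 1/11 ≈ 0.090909)
-Z = -1*1/11 = -1/11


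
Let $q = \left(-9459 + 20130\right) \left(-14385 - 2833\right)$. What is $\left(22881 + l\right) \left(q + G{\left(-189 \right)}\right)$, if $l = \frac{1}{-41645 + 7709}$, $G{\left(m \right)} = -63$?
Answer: $- \frac{47555677071917905}{11312} \approx -4.204 \cdot 10^{12}$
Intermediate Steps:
$q = -183733278$ ($q = 10671 \left(-17218\right) = -183733278$)
$l = - \frac{1}{33936}$ ($l = \frac{1}{-33936} = - \frac{1}{33936} \approx -2.9467 \cdot 10^{-5}$)
$\left(22881 + l\right) \left(q + G{\left(-189 \right)}\right) = \left(22881 - \frac{1}{33936}\right) \left(-183733278 - 63\right) = \frac{776489615}{33936} \left(-183733341\right) = - \frac{47555677071917905}{11312}$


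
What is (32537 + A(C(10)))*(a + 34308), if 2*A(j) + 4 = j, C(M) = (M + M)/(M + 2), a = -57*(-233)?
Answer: 3096695545/2 ≈ 1.5483e+9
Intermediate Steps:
a = 13281
C(M) = 2*M/(2 + M) (C(M) = (2*M)/(2 + M) = 2*M/(2 + M))
A(j) = -2 + j/2
(32537 + A(C(10)))*(a + 34308) = (32537 + (-2 + (2*10/(2 + 10))/2))*(13281 + 34308) = (32537 + (-2 + (2*10/12)/2))*47589 = (32537 + (-2 + (2*10*(1/12))/2))*47589 = (32537 + (-2 + (½)*(5/3)))*47589 = (32537 + (-2 + ⅚))*47589 = (32537 - 7/6)*47589 = (195215/6)*47589 = 3096695545/2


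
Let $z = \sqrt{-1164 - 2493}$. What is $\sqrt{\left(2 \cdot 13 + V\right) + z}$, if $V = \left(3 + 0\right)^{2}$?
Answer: $\sqrt{35 + i \sqrt{3657}} \approx 7.2412 + 4.1756 i$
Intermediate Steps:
$V = 9$ ($V = 3^{2} = 9$)
$z = i \sqrt{3657}$ ($z = \sqrt{-3657} = i \sqrt{3657} \approx 60.473 i$)
$\sqrt{\left(2 \cdot 13 + V\right) + z} = \sqrt{\left(2 \cdot 13 + 9\right) + i \sqrt{3657}} = \sqrt{\left(26 + 9\right) + i \sqrt{3657}} = \sqrt{35 + i \sqrt{3657}}$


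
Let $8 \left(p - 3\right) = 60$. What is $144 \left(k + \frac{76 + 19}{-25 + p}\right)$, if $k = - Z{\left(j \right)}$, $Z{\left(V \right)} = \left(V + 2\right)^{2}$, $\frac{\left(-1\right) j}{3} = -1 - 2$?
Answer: $- \frac{532656}{29} \approx -18367.0$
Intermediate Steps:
$p = \frac{21}{2}$ ($p = 3 + \frac{1}{8} \cdot 60 = 3 + \frac{15}{2} = \frac{21}{2} \approx 10.5$)
$j = 9$ ($j = - 3 \left(-1 - 2\right) = \left(-3\right) \left(-3\right) = 9$)
$Z{\left(V \right)} = \left(2 + V\right)^{2}$
$k = -121$ ($k = - \left(2 + 9\right)^{2} = - 11^{2} = \left(-1\right) 121 = -121$)
$144 \left(k + \frac{76 + 19}{-25 + p}\right) = 144 \left(-121 + \frac{76 + 19}{-25 + \frac{21}{2}}\right) = 144 \left(-121 + \frac{95}{- \frac{29}{2}}\right) = 144 \left(-121 + 95 \left(- \frac{2}{29}\right)\right) = 144 \left(-121 - \frac{190}{29}\right) = 144 \left(- \frac{3699}{29}\right) = - \frac{532656}{29}$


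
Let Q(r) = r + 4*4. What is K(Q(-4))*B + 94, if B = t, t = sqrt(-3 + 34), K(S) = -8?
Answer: 94 - 8*sqrt(31) ≈ 49.458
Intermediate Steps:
Q(r) = 16 + r (Q(r) = r + 16 = 16 + r)
t = sqrt(31) ≈ 5.5678
B = sqrt(31) ≈ 5.5678
K(Q(-4))*B + 94 = -8*sqrt(31) + 94 = 94 - 8*sqrt(31)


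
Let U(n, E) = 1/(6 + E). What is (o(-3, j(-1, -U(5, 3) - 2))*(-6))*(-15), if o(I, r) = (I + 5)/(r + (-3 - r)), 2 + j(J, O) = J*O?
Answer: -60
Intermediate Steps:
j(J, O) = -2 + J*O
o(I, r) = -5/3 - I/3 (o(I, r) = (5 + I)/(-3) = (5 + I)*(-⅓) = -5/3 - I/3)
(o(-3, j(-1, -U(5, 3) - 2))*(-6))*(-15) = ((-5/3 - ⅓*(-3))*(-6))*(-15) = ((-5/3 + 1)*(-6))*(-15) = -⅔*(-6)*(-15) = 4*(-15) = -60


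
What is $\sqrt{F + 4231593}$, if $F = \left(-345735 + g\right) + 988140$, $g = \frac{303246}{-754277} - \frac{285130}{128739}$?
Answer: $\frac{\sqrt{45958633406027046415296995370}}{97104866703} \approx 2207.7$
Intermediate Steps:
$g = - \frac{254106587804}{97104866703}$ ($g = 303246 \left(- \frac{1}{754277}\right) - \frac{285130}{128739} = - \frac{303246}{754277} - \frac{285130}{128739} = - \frac{254106587804}{97104866703} \approx -2.6168$)
$F = \frac{62380397787752911}{97104866703}$ ($F = \left(-345735 - \frac{254106587804}{97104866703}\right) + 988140 = - \frac{33572805196149509}{97104866703} + 988140 = \frac{62380397787752911}{97104866703} \approx 6.424 \cdot 10^{5}$)
$\sqrt{F + 4231593} = \sqrt{\frac{62380397787752911}{97104866703} + 4231593} = \sqrt{\frac{473288671994100790}{97104866703}} = \frac{\sqrt{45958633406027046415296995370}}{97104866703}$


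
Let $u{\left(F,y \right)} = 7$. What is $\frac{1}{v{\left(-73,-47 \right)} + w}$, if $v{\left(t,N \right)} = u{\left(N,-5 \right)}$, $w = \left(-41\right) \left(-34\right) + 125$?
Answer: $\frac{1}{1526} \approx 0.00065531$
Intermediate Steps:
$w = 1519$ ($w = 1394 + 125 = 1519$)
$v{\left(t,N \right)} = 7$
$\frac{1}{v{\left(-73,-47 \right)} + w} = \frac{1}{7 + 1519} = \frac{1}{1526}$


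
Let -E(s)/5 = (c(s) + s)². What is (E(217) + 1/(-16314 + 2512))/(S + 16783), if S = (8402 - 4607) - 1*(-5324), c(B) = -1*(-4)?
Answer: -3370517411/357499404 ≈ -9.4280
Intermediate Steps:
c(B) = 4
E(s) = -5*(4 + s)²
S = 9119 (S = 3795 + 5324 = 9119)
(E(217) + 1/(-16314 + 2512))/(S + 16783) = (-5*(4 + 217)² + 1/(-16314 + 2512))/(9119 + 16783) = (-5*221² + 1/(-13802))/25902 = (-5*48841 - 1/13802)*(1/25902) = (-244205 - 1/13802)*(1/25902) = -3370517411/13802*1/25902 = -3370517411/357499404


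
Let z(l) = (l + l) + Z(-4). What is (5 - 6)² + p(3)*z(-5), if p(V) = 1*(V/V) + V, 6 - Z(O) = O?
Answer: 1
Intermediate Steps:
Z(O) = 6 - O
z(l) = 10 + 2*l (z(l) = (l + l) + (6 - 1*(-4)) = 2*l + (6 + 4) = 2*l + 10 = 10 + 2*l)
p(V) = 1 + V (p(V) = 1*1 + V = 1 + V)
(5 - 6)² + p(3)*z(-5) = (5 - 6)² + (1 + 3)*(10 + 2*(-5)) = (-1)² + 4*(10 - 10) = 1 + 4*0 = 1 + 0 = 1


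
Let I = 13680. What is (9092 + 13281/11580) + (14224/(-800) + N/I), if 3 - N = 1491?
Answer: 9983691457/1100100 ≈ 9075.3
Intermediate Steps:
N = -1488 (N = 3 - 1*1491 = 3 - 1491 = -1488)
(9092 + 13281/11580) + (14224/(-800) + N/I) = (9092 + 13281/11580) + (14224/(-800) - 1488/13680) = (9092 + 13281*(1/11580)) + (14224*(-1/800) - 1488*1/13680) = (9092 + 4427/3860) + (-889/50 - 31/285) = 35099547/3860 - 50983/2850 = 9983691457/1100100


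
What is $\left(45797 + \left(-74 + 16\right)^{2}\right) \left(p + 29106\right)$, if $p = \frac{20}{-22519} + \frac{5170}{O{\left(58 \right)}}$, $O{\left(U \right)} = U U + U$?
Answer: $\frac{7876383125688027}{5504287} \approx 1.431 \cdot 10^{9}$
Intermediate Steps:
$O{\left(U \right)} = U + U^{2}$ ($O{\left(U \right)} = U^{2} + U = U + U^{2}$)
$p = \frac{58177395}{38530009}$ ($p = \frac{20}{-22519} + \frac{5170}{58 \left(1 + 58\right)} = 20 \left(- \frac{1}{22519}\right) + \frac{5170}{58 \cdot 59} = - \frac{20}{22519} + \frac{5170}{3422} = - \frac{20}{22519} + 5170 \cdot \frac{1}{3422} = - \frac{20}{22519} + \frac{2585}{1711} = \frac{58177395}{38530009} \approx 1.5099$)
$\left(45797 + \left(-74 + 16\right)^{2}\right) \left(p + 29106\right) = \left(45797 + \left(-74 + 16\right)^{2}\right) \left(\frac{58177395}{38530009} + 29106\right) = \left(45797 + \left(-58\right)^{2}\right) \frac{1121512619349}{38530009} = \left(45797 + 3364\right) \frac{1121512619349}{38530009} = 49161 \cdot \frac{1121512619349}{38530009} = \frac{7876383125688027}{5504287}$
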